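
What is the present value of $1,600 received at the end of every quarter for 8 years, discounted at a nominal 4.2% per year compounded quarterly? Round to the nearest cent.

$43,295.08

With 4 periods per year: i = 0.0105, n = 32.
PV = 1600 × [1 − (1+0.0105)^(−32)] / 0.0105 = 1600 × 27.059424 = 43,295.0792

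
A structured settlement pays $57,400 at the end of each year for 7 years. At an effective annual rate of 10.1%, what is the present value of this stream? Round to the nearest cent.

$278,529.57

Annuity factor a(7|0.101) = 4.852432; PV = 57400 × 4.852432 = 278,529.5735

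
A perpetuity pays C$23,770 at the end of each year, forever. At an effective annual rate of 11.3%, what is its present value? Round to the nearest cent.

C$210,353.98

PV = C/r = 23770/0.113 = 210,353.9823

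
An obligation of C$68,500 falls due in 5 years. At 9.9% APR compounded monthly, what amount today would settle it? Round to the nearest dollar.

i = 0.099/12 = 0.00825 per month; n = 5·12 = 60.
PV = 68,500 / (1 + 0.00825)^60 = 68,500 / 1.637170 = 41,840.4870

C$41,840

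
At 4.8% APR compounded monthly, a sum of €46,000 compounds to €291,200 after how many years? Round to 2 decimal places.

Periodic rate i = 0.048/12 = 0.004.
n = ln(291200/46000) / ln(1+0.004) = ln(6.33043) / 0.003992 = 462.2643 months
= 462.2643/12 years

38.52 years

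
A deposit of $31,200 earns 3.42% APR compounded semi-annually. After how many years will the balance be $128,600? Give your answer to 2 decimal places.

Periodic rate i = 0.0342/2 = 0.0171.
(1+i)^n = 128600/31200 = 4.12179, so n = ln 4.12179 / ln 1.0171 = 83.5300 half-years
= 83.5300/2 years

41.77 years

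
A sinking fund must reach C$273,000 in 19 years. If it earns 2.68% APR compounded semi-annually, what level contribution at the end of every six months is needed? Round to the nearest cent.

C$5,556.68

i = 0.0268/2 = 0.0134 per half-year; n = 19·2 = 38.
PMT = 273000 / ( [(1+0.0134)^38 − 1] / 0.0134 ) = 273000 / 49.130028 = 5,556.6832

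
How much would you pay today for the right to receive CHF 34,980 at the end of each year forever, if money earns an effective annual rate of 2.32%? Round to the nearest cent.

CHF 1,507,758.62

PV = C/r = 34980/0.0232 = 1,507,758.6207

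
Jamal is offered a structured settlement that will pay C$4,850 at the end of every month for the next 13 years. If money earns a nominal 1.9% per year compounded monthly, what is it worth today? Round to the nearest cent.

C$669,933.18

i = 0.019/12 = 0.00158333 per month; n = 13·12 = 156.
Annuity factor a(156|0.00158333) = 138.130552; PV = 4850 × 138.130552 = 669,933.1763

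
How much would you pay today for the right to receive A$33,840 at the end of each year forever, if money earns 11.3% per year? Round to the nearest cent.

A$299,469.03

PV = PMT / i = 33840 / 0.113 = 299,469.0265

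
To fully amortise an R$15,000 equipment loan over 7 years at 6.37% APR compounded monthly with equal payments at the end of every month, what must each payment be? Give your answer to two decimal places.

i = 0.0637/12 = 0.00530833 per month; n = 7·12 = 84.
Annuity-PV factor = 67.628892; PMT = 15000 / 67.628892 = 221.7987

R$221.80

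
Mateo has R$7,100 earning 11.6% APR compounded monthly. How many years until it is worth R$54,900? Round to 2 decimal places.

17.72 years

Periodic rate i = 0.116/12 = 0.00966667.
(1+i)^n = 54900/7100 = 7.73239, so n = ln 7.73239 / ln 1.00967 = 212.6161 months
= 212.6161/12 years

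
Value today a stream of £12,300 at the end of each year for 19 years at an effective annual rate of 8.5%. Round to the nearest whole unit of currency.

£113,993

Annuity factor a(19|0.085) = 9.267720; PV = 12300 × 9.267720 = 113,992.9587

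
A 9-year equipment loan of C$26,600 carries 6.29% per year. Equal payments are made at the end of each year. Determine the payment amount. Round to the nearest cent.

Annuity-PV factor = 6.716666; PMT = 26600 / 6.716666 = 3,960.2984

C$3,960.30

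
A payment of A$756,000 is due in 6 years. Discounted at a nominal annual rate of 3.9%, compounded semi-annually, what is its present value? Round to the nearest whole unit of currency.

Periodic rate i = 0.039/2 = 0.0195; n = 6 × 2 = 12 periods.
PV = 756,000 / (1 + 0.0195)^12 = 756,000 / 1.260802 = 599,618.5145

A$599,619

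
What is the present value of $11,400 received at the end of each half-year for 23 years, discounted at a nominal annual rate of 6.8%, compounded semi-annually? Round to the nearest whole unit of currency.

$263,269

With 2 periods per year: i = 0.034, n = 46.
Annuity factor a(46|0.034) = 23.093813; PV = 11400 × 23.093813 = 263,269.4685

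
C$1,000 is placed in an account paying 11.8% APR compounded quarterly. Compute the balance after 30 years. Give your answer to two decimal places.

C$32,746.29

With 4 periods per year: i = 0.0295, n = 120.
1,000 × (1+0.0295)^120 = 1,000 × 32.746291 = 32,746.2908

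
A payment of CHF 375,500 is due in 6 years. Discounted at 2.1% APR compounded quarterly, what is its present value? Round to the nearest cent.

CHF 331,155.50

With 4 periods per year: i = 0.00525, n = 24.
PV = FV·(1+i)^(−n) = 375,500 × 0.881905 = 331,155.5048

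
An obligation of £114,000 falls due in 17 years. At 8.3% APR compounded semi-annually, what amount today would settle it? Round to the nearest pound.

i = 0.083/2 = 0.0415 per half-year; n = 17·2 = 34.
PV = FV·(1+i)^(−n) = 114,000 × 0.250949 = 28,608.1336

£28,608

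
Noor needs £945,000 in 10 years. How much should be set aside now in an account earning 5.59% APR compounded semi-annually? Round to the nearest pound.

With 2 periods per year: i = 0.02795, n = 20.
Discount factor = (1+0.02795)^(−20) = 0.576183; PV = 945,000 × 0.576183 = 544,492.6116

£544,493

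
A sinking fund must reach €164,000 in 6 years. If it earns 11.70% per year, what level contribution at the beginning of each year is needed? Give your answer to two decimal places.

PMT = 164000 / ( [(1+0.117)^6 − 1] / 0.117 × (1+i) ) = 164000 / 8.996263 = 18,229.7923

€18,229.79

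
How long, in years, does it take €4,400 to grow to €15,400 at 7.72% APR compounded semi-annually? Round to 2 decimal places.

Periodic rate i = 0.0772/2 = 0.0386.
n = ln(15400/4400) / ln(1+0.0386) = ln(3.50000) / 0.037874 = 33.0774 half-years
= 33.0774/2 years

16.54 years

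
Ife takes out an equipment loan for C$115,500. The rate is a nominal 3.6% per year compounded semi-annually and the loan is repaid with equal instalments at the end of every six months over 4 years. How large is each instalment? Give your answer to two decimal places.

C$15,631.27

i = 0.036/2 = 0.018 per half-year; n = 4·2 = 8.
PMT = 115500 / ( [1 − (1+0.018)^(−8)] / 0.018 ) = 115500 / 7.389035 = 15,631.2689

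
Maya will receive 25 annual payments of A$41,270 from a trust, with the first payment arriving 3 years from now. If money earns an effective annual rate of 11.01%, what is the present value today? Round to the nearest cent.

A$281,835.26

PV at t=2 (ordinary 25-year annuity): 41270 × a(25|0.1101) = 41270 × 8.415599 = 347,311.7907
Discount back 2 years: 347,311.7907 × (1+0.1101)^(−2) = 347,311.7907 × 0.811476 = 281,835.2572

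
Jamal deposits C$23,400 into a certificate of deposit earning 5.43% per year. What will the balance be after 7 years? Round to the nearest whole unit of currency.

23,400 × (1+0.0543)^7 = 23,400 × 1.447936 = 33,881.7086

C$33,882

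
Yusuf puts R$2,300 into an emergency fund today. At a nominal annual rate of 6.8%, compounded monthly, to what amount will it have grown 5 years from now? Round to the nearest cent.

R$3,228.28

With 12 periods per year: i = 0.00566667, n = 60.
FV = 2,300 × (1 + 0.00566667)^60 = 3,228.2798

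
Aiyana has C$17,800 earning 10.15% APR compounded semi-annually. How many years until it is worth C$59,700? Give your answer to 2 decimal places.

12.22 years

Periodic rate i = 0.1015/2 = 0.05075.
(1+i)^n = 59700/17800 = 3.35393, so n = ln 3.35393 / ln 1.05075 = 24.4451 half-years
= 24.4451/2 years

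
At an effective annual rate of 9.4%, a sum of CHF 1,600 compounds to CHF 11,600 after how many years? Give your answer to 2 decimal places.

(1+i)^n = 11600/1600 = 7.25000, so n = ln 7.25000 / ln 1.094 = 22.0502 years

22.05 years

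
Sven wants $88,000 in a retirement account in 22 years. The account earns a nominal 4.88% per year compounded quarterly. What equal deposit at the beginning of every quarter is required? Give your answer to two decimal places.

Periodic rate i = 0.0488/4 = 0.0122; n = 22 × 4 = 88 periods.
FV-annuity factor × (1+i) = 158.214182; PMT = 88000 / 158.214182 = 556.2080

$556.21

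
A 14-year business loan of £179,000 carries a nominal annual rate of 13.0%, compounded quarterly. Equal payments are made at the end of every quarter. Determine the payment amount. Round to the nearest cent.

Periodic rate i = 0.13/4 = 0.0325; n = 14 × 4 = 56 periods.
Annuity-PV factor = 25.637389; PMT = 179000 / 25.637389 = 6,981.9903

£6,981.99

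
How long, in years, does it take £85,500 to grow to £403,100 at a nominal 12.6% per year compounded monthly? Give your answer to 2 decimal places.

Periodic rate i = 0.126/12 = 0.0105.
(1+i)^n = 403100/85500 = 4.71462, so n = ln 4.71462 / ln 1.0105 = 148.4567 months
= 148.4567/12 years

12.37 years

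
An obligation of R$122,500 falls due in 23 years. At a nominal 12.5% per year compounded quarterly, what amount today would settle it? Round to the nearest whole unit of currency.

R$7,222

Periodic rate i = 0.125/4 = 0.03125; n = 23 × 4 = 92 periods.
PV = 122,500 / (1 + 0.03125)^92 = 122,500 / 16.962289 = 7,221.9026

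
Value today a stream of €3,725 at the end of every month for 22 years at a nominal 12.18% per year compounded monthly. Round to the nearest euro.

€341,480

Periodic rate i = 0.1218/12 = 0.01015; n = 22 × 12 = 264 periods.
Annuity factor a(264|0.01015) = 91.672575; PV = 3725 × 91.672575 = 341,480.3404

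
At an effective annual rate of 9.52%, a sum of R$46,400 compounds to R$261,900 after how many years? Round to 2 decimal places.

19.03 years

(1+i)^n = 261900/46400 = 5.64440, so n = ln 5.64440 / ln 1.0952 = 19.0315 years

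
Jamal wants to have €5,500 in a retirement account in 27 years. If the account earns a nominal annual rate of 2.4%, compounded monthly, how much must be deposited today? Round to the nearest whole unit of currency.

€2,879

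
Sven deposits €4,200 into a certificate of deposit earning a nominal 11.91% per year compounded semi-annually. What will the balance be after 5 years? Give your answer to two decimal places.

€7,489.69

With 2 periods per year: i = 0.05955, n = 10.
FV = PV·(1+i)^n = 4,200 × 1.783260 = 7,489.6901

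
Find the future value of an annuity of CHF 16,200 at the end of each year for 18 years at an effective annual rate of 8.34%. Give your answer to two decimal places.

FV = PMT · [(1+i)^n − 1] / i = 16200 · 38.712505 = 627,142.5874

CHF 627,142.59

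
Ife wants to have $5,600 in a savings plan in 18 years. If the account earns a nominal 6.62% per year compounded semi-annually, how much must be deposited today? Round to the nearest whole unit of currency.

$1,734

Periodic rate i = 0.0662/2 = 0.0331; n = 18 × 2 = 36 periods.
PV = 5,600 / (1 + 0.0331)^36 = 5,600 / 3.229424 = 1,734.0556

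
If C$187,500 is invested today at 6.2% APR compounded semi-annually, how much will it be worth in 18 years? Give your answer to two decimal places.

C$562,747.04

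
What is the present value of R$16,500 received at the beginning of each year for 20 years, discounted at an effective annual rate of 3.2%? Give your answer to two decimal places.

R$248,712.03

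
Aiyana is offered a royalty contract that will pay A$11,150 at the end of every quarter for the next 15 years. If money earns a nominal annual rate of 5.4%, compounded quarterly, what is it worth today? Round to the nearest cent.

i = 0.054/4 = 0.0135 per quarter; n = 15·4 = 60.
PV = PMT · [1 − (1+i)^(−n)] / i = 11150 · 40.942578 = 456,509.7425

A$456,509.74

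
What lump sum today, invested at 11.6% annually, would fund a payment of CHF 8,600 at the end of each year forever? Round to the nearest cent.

CHF 74,137.93

PV = PMT / i = 8600 / 0.116 = 74,137.9310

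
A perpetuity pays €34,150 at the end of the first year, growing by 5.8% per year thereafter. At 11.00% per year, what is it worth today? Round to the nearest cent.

PV = PMT / (i − g) = 34150 / (0.11 − 0.058) = 34150 / 0.052000 = 656,730.7692

€656,730.77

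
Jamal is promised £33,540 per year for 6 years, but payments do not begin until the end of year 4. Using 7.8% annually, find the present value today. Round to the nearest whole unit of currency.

£124,526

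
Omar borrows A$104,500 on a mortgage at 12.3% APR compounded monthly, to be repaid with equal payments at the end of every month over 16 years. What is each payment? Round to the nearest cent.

i = 0.123/12 = 0.01025 per month; n = 16·12 = 192.
PMT = 104500 / ( [1 − (1+0.01025)^(−192)] / 0.01025 ) = 104500 / 83.790936 = 1,247.1516

A$1,247.15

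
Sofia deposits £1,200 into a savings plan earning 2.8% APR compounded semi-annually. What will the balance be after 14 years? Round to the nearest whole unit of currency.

£1,771

i = 0.028/2 = 0.014 per half-year; n = 14·2 = 28.
FV = PV·(1+i)^n = 1,200 × 1.475920 = 1,771.1037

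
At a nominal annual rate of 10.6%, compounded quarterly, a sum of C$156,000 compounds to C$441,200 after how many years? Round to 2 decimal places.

Periodic rate i = 0.106/4 = 0.0265.
n = ln(441200/156000) / ln(1+0.0265) = ln(2.82821) / 0.026155 = 39.7493 quarters
= 39.7493/4 years

9.94 years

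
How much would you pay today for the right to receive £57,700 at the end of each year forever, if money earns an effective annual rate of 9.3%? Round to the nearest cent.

£620,430.11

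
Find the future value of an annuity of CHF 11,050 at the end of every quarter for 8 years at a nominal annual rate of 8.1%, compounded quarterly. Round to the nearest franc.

CHF 490,771

With 4 periods per year: i = 0.02025, n = 32.
FV = PMT · [(1+i)^n − 1] / i = 11050 · 44.413708 = 490,771.4765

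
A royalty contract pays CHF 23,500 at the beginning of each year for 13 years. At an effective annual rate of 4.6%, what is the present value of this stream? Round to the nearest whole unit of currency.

CHF 236,566

Annuity factor a(13|0.046) × (1+i) = 10.066641; PV = 23500 × 10.066641 = 236,566.0524
Payments are at the start of each period, so multiply by (1+i).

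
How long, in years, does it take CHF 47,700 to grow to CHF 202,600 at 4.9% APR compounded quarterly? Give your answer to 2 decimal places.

29.70 years

Periodic rate i = 0.049/4 = 0.01225.
(1+i)^n = 202600/47700 = 4.24738, so n = ln 4.24738 / ln 1.01225 = 118.7872 quarters
= 118.7872/4 years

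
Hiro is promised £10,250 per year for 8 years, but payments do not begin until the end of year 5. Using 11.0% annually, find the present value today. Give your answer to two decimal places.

PV at t=4 (ordinary 8-year annuity): 10250 × a(8|0.11) = 10250 × 5.146123 = 52,747.7583
PV₀ = 52,747.7583 / (1+0.11)^4 = 52,747.7583 / 1.518070 = 34,746.5822

£34,746.58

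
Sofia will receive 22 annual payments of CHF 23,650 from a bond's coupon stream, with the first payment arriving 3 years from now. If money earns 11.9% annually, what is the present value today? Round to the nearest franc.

Value one period before first payment (t=2): 23650 × [1 − (1+0.119)^(−22)] / 0.119 = 23650 × 7.695104 = 181,989.2077
Discount back 2 years: 181,989.2077 × (1+0.119)^(−2) = 181,989.2077 × 0.798619 = 145,340.1022

CHF 145,340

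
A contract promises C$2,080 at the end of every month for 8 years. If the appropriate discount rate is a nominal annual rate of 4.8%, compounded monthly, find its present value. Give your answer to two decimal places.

C$165,540.26

With 12 periods per year: i = 0.004, n = 96.
PV = 2080 × [1 − (1+0.004)^(−96)] / 0.004 = 2080 × 79.586664 = 165,540.2605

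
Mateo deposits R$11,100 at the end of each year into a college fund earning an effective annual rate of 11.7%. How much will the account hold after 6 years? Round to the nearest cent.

FV = PMT · [(1+i)^n − 1] / i = 11100 · 8.053950 = 89,398.8500

R$89,398.85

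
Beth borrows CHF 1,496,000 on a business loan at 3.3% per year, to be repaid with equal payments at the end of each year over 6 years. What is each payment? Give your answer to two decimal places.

Annuity-PV factor = 5.363738; PMT = 1.496e+06 / 5.363738 = 278,909.9858

CHF 278,909.99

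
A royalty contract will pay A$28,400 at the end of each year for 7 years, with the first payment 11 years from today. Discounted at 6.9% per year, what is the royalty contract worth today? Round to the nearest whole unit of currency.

A$78,811

PV at t=10 (ordinary 7-year annuity): 28400 × a(7|0.069) = 28400 × 5.408129 = 153,590.8720
Discount back 10 years: 153,590.8720 × (1+0.069)^(−10) = 153,590.8720 × 0.513125 = 78,811.2751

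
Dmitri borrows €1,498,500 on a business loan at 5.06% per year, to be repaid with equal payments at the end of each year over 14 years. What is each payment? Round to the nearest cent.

PMT = 1.4985e+06 / ( [1 − (1+0.0506)^(−14)] / 0.0506 ) = 1.4985e+06 / 9.860777 = 151,965.7090

€151,965.71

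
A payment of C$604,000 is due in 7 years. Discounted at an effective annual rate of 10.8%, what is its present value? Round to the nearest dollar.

C$294,618

Discount factor = (1+0.108)^(−7) = 0.487777; PV = 604,000 × 0.487777 = 294,617.5515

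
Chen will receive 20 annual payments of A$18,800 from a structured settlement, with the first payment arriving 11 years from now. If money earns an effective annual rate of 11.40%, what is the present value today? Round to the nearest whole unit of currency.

Value one period before first payment (t=10): 18800 × [1 − (1+0.114)^(−20)] / 0.114 = 18800 × 7.759438 = 145,877.4429
Discount back 10 years: 145,877.4429 × (1+0.114)^(−10) = 145,877.4429 × 0.339741 = 49,560.5633

A$49,561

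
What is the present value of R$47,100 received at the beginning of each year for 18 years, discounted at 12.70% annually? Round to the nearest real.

R$369,380

PV = PMT · [1 − (1+i)^(−n)] / i × (1+i) = 47100 · 7.842467 = 369,380.2013
(annuity-due: payments at period start, so ×(1+i).)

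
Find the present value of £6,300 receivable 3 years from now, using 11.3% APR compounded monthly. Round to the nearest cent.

£4,495.76

With 12 periods per year: i = 0.00941667, n = 36.
PV = 6,300 / (1 + 0.00941667)^36 = 6,300 / 1.401319 = 4,495.7648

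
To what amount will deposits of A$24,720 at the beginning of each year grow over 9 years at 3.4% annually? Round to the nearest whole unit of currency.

A$263,943

FV = 24720 × [(1+0.034)^9 − 1] / 0.034 × (1+i) = 24720 × 10.677320 = 263,943.3585
(annuity-due: payments at period start, so ×(1+i).)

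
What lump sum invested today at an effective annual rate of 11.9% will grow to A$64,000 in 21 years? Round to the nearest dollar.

A$6,036

Discount factor = (1+0.119)^(−21) = 0.094312; PV = 64,000 × 0.094312 = 6,035.9851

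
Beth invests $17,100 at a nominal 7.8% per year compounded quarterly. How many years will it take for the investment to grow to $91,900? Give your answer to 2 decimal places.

21.77 years

Periodic rate i = 0.078/4 = 0.0195.
(1+i)^n = 91900/17100 = 5.37427, so n = ln 5.37427 / ln 1.0195 = 87.0752 quarters
= 87.0752/4 years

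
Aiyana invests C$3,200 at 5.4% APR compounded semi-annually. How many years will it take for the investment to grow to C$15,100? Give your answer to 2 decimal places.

Periodic rate i = 0.054/2 = 0.027.
(1+i)^n = 15100/3200 = 4.71875, so n = ln 4.71875 / ln 1.027 = 58.2369 half-years
= 58.2369/2 years

29.12 years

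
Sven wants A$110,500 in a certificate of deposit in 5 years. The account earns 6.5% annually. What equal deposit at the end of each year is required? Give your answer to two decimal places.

A$19,407.62

FV-annuity factor = 5.693641; PMT = 110500 / 5.693641 = 19,407.6164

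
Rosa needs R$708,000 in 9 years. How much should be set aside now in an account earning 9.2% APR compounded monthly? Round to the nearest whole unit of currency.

i = 0.092/12 = 0.00766667 per month; n = 9·12 = 108.
PV = 708,000 / (1 + 0.00766667)^108 = 708,000 / 2.281521 = 310,319.3609

R$310,319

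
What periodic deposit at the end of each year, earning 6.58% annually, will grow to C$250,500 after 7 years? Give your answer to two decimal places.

FV-annuity factor = 8.543711; PMT = 250500 / 8.543711 = 29,319.8122

C$29,319.81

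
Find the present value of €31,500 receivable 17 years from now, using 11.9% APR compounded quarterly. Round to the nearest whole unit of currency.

€4,291

i = 0.119/4 = 0.02975 per quarter; n = 17·4 = 68.
PV = FV·(1+i)^(−n) = 31,500 × 0.136219 = 4,290.8972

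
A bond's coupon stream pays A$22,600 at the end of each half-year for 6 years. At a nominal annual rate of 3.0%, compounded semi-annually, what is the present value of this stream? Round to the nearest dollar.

A$246,510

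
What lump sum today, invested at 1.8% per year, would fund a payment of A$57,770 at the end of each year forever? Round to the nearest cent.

PV = PMT / i = 57770 / 0.018 = 3,209,444.4444

A$3,209,444.44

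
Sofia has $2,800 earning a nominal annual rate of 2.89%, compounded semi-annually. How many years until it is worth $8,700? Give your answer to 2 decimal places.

Periodic rate i = 0.0289/2 = 0.01445.
(1+i)^n = 8700/2800 = 3.10714, so n = ln 3.10714 / ln 1.01445 = 79.0225 half-years
= 79.0225/2 years

39.51 years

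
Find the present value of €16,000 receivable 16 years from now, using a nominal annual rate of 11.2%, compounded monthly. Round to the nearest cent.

With 12 periods per year: i = 0.00933333, n = 192.
PV = FV·(1+i)^(−n) = 16,000 × 0.168017 = 2,688.2750

€2,688.27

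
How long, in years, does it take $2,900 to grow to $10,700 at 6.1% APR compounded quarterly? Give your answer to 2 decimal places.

21.56 years

Periodic rate i = 0.061/4 = 0.01525.
(1+i)^n = 10700/2900 = 3.68966, so n = ln 3.68966 / ln 1.01525 = 86.2598 quarters
= 86.2598/4 years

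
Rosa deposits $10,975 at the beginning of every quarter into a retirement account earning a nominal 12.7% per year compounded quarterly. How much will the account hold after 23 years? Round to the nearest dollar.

i = 0.127/4 = 0.03175 per quarter; n = 23·4 = 92.
FV = 10975 × [(1+0.03175)^92 − 1] / 0.03175 × (1+i) = 10975 × 543.849140 = 5,968,744.3065
(annuity-due: payments at period start, so ×(1+i).)

$5,968,744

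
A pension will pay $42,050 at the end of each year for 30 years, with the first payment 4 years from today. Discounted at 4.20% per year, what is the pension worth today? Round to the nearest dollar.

$627,377

PV at t=3 (ordinary 30-year annuity): 42050 × a(30|0.042) = 42050 × 16.879749 = 709,793.4329
PV₀ = 709,793.4329 / (1+0.042)^3 = 709,793.4329 / 1.131366 = 627,377.3277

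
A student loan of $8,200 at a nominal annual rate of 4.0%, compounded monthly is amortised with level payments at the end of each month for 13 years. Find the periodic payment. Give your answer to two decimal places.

With 12 periods per year: i = 0.00333333, n = 156.
PMT = 8200 / ( [1 − (1+0.00333333)^(−156)] / 0.00333333 ) = 8200 / 121.489536 = 67.4955

$67.50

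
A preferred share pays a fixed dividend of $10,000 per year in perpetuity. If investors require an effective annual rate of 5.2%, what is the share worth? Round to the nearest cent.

PV = C/r = 10000/0.052 = 192,307.6923

$192,307.69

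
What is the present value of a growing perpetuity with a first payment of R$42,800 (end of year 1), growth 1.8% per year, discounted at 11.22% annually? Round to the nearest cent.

PV = PMT / (i − g) = 42800 / (0.1122 − 0.018) = 42800 / 0.094200 = 454,352.4416

R$454,352.44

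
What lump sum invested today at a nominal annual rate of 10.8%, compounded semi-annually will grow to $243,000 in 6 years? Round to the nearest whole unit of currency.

Periodic rate i = 0.108/2 = 0.054; n = 6 × 2 = 12 periods.
PV = FV·(1+i)^(−n) = 243,000 × 0.532001 = 129,276.3087

$129,276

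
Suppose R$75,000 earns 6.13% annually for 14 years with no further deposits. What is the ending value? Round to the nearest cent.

FV = PV·(1+i)^n = 75,000 × 2.300034 = 172,502.5672

R$172,502.57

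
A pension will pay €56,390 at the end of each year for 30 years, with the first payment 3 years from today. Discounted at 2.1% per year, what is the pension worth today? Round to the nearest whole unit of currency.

Value one period before first payment (t=2): 56390 × [1 − (1+0.021)^(−30)] / 0.021 = 56390 × 22.091538 = 1,245,741.8472
Discount back 2 years: 1,245,741.8472 × (1+0.021)^(−2) = 1,245,741.8472 × 0.959287 = 1,195,023.8404

€1,195,024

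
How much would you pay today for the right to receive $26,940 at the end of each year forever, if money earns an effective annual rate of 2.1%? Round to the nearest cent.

$1,282,857.14

PV = C/r = 26940/0.021 = 1,282,857.1429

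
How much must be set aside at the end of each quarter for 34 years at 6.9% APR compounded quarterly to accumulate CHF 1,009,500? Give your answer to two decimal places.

With 4 periods per year: i = 0.01725, n = 136.
FV-annuity factor = 535.470467; PMT = 1.0095e+06 / 535.470467 = 1,885.2580

CHF 1,885.26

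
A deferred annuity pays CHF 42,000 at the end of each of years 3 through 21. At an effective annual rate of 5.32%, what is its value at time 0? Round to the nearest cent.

CHF 445,897.57

Value one period before first payment (t=2): 42000 × [1 − (1+0.0532)^(−19)] / 0.0532 = 42000 × 11.776263 = 494,603.0663
PV₀ = 494,603.0663 / (1+0.0532)^2 = 494,603.0663 / 1.109230 = 445,897.5679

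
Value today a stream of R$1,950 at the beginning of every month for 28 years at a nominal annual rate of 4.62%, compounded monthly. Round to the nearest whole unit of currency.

Periodic rate i = 0.0462/12 = 0.00385; n = 28 × 12 = 336 periods.
Annuity factor a(336|0.00385) × (1+i) = 189.046153; PV = 1950 × 189.046153 = 368,639.9991
(annuity-due: payments at period start, so ×(1+i).)

R$368,640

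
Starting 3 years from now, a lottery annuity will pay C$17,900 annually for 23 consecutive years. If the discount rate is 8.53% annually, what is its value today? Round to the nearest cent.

Value one period before first payment (t=2): 17900 × [1 − (1+0.0853)^(−23)] / 0.0853 = 17900 × 9.939286 = 177,913.2136
PV₀ = 177,913.2136 / (1+0.0853)^2 = 177,913.2136 / 1.177876 = 151,045.7808

C$151,045.78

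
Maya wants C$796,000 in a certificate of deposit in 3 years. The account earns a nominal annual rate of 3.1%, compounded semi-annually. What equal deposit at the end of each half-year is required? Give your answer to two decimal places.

C$127,618.07

i = 0.031/2 = 0.0155 per half-year; n = 3·2 = 6.
FV-annuity factor = 6.237361; PMT = 796000 / 6.237361 = 127,618.0702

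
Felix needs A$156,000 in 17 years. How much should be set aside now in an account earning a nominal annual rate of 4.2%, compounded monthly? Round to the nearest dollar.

A$76,486

i = 0.042/12 = 0.0035 per month; n = 17·12 = 204.
Discount factor = (1+0.0035)^(−204) = 0.490292; PV = 156,000 × 0.490292 = 76,485.6085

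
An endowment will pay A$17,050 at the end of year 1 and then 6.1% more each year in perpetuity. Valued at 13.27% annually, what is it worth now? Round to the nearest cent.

PV = PMT / (i − g) = 17050 / (0.1327 − 0.061) = 17050 / 0.071700 = 237,796.3738

A$237,796.37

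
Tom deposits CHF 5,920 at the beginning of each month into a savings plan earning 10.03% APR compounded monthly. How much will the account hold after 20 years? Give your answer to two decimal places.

With 12 periods per year: i = 0.00835833, n = 240.
Accumulation factor s(240|0.00835833) × (1+i) = 768.701796; FV = 5920 × 768.701796 = 4,550,714.6316
(Beginning-of-period payments → annuity-due factor ×(1+i).)

CHF 4,550,714.63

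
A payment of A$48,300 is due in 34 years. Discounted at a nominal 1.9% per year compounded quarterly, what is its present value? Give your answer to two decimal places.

A$25,354.62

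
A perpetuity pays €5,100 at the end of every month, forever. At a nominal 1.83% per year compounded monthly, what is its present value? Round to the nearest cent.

Periodic rate i = 0.0183/12 = 0.001525.
PV = PMT / i = 5100 / 0.001525 = 3,344,262.2951

€3,344,262.30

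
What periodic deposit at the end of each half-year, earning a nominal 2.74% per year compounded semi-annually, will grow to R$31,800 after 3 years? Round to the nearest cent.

R$5,121.36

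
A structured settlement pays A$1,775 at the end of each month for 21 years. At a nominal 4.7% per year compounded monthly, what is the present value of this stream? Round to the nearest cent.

i = 0.047/12 = 0.00391667 per month; n = 21·12 = 252.
Annuity factor a(252|0.00391667) = 159.979843; PV = 1775 × 159.979843 = 283,964.2213

A$283,964.22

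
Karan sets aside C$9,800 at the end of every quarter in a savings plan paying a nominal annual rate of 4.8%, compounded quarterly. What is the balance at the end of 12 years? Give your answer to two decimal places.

C$631,136.19

With 4 periods per year: i = 0.012, n = 48.
FV = 9800 × [(1+0.012)^48 − 1] / 0.012 = 9800 × 64.401652 = 631,136.1921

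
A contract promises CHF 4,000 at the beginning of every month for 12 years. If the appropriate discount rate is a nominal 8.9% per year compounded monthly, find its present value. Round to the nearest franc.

i = 0.089/12 = 0.00741667 per month; n = 12·12 = 144.
PV = 4000 × [1 − (1+0.00741667)^(−144)] / 0.00741667 × (1+i) = 4000 × 88.962488 = 355,849.9538
Payments are at the start of each period, so multiply by (1+i).

CHF 355,850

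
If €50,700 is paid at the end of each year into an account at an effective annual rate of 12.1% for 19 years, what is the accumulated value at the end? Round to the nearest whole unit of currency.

€3,251,526

FV = 50700 × [(1+0.121)^19 − 1] / 0.121 = 50700 × 64.132654 = 3,251,525.5415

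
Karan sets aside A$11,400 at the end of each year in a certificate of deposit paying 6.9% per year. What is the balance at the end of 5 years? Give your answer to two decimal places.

A$65,427.74

Accumulation factor s(5|0.069) = 5.739275; FV = 11400 × 5.739275 = 65,427.7374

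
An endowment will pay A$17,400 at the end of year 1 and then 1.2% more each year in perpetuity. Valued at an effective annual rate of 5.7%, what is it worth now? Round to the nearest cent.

A$386,666.67

PV = D₁/(r − g) = 17400/(0.057 − 0.012) = 386,666.6667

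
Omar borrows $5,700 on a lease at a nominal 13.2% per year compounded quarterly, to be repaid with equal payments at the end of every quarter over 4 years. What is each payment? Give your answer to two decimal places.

i = 0.132/4 = 0.033 per quarter; n = 4·4 = 16.
Annuity-PV factor = 12.277796; PMT = 5700 / 12.277796 = 464.2527

$464.25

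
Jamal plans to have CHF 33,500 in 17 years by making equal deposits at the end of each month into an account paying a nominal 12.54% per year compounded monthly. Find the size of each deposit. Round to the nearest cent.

CHF 47.71

With 12 periods per year: i = 0.01045, n = 204.
PMT = 33500 / ( [(1+0.01045)^204 − 1] / 0.01045 ) = 33500 / 702.133108 = 47.7118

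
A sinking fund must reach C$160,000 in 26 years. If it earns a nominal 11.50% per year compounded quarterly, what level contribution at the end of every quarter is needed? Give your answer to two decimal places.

C$254.64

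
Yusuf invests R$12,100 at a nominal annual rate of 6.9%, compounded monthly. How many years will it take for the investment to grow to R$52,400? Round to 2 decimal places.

21.30 years

Periodic rate i = 0.069/12 = 0.00575.
n = ln(52400/12100) / ln(1+0.00575) = ln(4.33058) / 0.005734 = 255.6367 months
= 255.6367/12 years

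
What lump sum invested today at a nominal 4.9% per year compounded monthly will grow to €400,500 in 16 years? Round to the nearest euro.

i = 0.049/12 = 0.00408333 per month; n = 16·12 = 192.
Discount factor = (1+0.00408333)^(−192) = 0.457305; PV = 400,500 × 0.457305 = 183,150.8425

€183,151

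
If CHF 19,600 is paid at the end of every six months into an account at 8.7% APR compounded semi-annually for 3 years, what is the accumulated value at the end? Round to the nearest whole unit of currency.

CHF 131,155

With 2 periods per year: i = 0.0435, n = 6.
FV = 19600 × [(1+0.0435)^6 − 1] / 0.0435 = 19600 × 6.691601 = 131,155.3861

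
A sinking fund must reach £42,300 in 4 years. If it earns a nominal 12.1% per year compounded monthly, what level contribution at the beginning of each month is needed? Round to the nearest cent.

i = 0.121/12 = 0.0100833 per month; n = 4·12 = 48.
FV-annuity factor × (1+i) = 61.969717; PMT = 42300 / 61.969717 = 682.5915

£682.59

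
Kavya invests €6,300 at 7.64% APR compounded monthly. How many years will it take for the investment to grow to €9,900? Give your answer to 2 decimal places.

5.93 years

Periodic rate i = 0.0764/12 = 0.00636667.
(1+i)^n = 9900/6300 = 1.57143, so n = ln 1.57143 / ln 1.00637 = 71.2182 months
= 71.2182/12 years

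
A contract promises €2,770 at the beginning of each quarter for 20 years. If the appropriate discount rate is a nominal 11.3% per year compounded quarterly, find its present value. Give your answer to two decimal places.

€89,967.28

With 4 periods per year: i = 0.02825, n = 80.
Annuity factor a(80|0.02825) × (1+i) = 32.479162; PV = 2770 × 32.479162 = 89,967.2787
Payments are at the start of each period, so multiply by (1+i).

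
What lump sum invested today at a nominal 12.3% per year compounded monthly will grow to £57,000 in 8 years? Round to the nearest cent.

i = 0.123/12 = 0.01025 per month; n = 8·12 = 96.
PV = 57,000 / (1 + 0.01025)^96 = 57,000 / 2.661770 = 21,414.3246

£21,414.32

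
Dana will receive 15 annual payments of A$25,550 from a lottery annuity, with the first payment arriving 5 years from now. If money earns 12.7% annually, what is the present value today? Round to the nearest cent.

Value one period before first payment (t=4): 25550 × [1 − (1+0.127)^(−15)] / 0.127 = 25550 × 6.563816 = 167,705.4967
PV₀ = 167,705.4967 / (1+0.127)^4 = 167,705.4967 / 1.613228 = 103,956.4961

A$103,956.50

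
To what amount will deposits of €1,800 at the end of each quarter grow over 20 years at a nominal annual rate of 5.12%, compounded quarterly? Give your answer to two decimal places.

i = 0.0512/4 = 0.0128 per quarter; n = 20·4 = 80.
FV = PMT · [(1+i)^n − 1] / i = 1800 · 137.990265 = 248,382.4774

€248,382.48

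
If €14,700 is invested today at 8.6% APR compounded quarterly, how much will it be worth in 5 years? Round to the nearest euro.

€22,495

i = 0.086/4 = 0.0215 per quarter; n = 5·4 = 20.
14,700 × (1+0.0215)^20 = 14,700 × 1.530268 = 22,494.9356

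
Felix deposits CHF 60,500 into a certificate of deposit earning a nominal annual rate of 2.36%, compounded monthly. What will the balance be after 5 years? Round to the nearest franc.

CHF 68,069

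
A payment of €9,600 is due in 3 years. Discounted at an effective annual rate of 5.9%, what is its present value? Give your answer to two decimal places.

€8,083.20

Discount factor = (1+0.059)^(−3) = 0.842000; PV = 9,600 × 0.842000 = 8,083.2005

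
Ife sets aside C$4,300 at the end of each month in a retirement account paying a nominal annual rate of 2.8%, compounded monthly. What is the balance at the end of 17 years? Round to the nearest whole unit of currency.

Periodic rate i = 0.028/12 = 0.00233333; n = 17 × 12 = 204 periods.
Accumulation factor s(204|0.00233333) = 260.884617; FV = 4300 × 260.884617 = 1,121,803.8551

C$1,121,804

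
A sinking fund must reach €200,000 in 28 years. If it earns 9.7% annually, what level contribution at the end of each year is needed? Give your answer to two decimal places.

PMT = 200000 / ( [(1+0.097)^28 − 1] / 0.097 ) = 200000 / 127.416057 = 1,569.6609

€1,569.66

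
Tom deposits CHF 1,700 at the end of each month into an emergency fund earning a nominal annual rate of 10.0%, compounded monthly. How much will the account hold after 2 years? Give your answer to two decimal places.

With 12 periods per year: i = 0.00833333, n = 24.
FV = 1700 × [(1+0.00833333)^24 − 1] / 0.00833333 = 1700 × 26.446915 = 44,959.7561

CHF 44,959.76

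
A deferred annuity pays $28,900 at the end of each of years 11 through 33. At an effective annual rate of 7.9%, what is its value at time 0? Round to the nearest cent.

$141,268.49

Value one period before first payment (t=10): 28900 × [1 − (1+0.079)^(−23)] / 0.079 = 28900 × 10.455912 = 302,175.8455
Discount back 10 years: 302,175.8455 × (1+0.079)^(−10) = 302,175.8455 × 0.467504 = 141,268.4887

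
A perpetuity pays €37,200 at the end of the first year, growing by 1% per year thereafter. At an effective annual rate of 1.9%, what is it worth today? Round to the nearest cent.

€4,133,333.33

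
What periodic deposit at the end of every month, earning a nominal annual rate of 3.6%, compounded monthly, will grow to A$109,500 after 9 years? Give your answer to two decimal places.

A$860.00

i = 0.036/12 = 0.003 per month; n = 9·12 = 108.
FV-annuity factor = 127.325615; PMT = 109500 / 127.325615 = 859.9998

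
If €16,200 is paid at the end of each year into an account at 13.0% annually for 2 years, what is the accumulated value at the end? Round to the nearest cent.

€34,506.00

FV = 16200 × [(1+0.13)^2 − 1] / 0.13 = 16200 × 2.130000 = 34,506.0000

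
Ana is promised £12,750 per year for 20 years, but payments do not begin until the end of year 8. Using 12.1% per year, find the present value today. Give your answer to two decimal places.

PV at t=7 (ordinary 20-year annuity): 12750 × a(20|0.121) = 12750 × 7.422869 = 94,641.5836
Discount back 7 years: 94,641.5836 × (1+0.121)^(−7) = 94,641.5836 × 0.449532 = 42,544.4301

£42,544.43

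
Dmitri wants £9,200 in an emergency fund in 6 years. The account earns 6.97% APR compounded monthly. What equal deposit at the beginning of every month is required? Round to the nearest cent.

With 12 periods per year: i = 0.00580833, n = 72.
FV-annuity factor × (1+i) = 89.594159; PMT = 9200 / 89.594159 = 102.6853

£102.69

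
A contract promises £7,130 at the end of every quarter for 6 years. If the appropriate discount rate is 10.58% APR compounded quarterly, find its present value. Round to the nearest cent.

i = 0.1058/4 = 0.02645 per quarter; n = 6·4 = 24.
Annuity factor a(24|0.02645) = 17.601798; PV = 7130 × 17.601798 = 125,500.8169

£125,500.82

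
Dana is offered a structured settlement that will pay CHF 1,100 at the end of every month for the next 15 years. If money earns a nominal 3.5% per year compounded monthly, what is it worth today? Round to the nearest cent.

CHF 153,871.43

With 12 periods per year: i = 0.00291667, n = 180.
PV = 1100 × [1 − (1+0.00291667)^(−180)] / 0.00291667 = 1100 × 139.883120 = 153,871.4315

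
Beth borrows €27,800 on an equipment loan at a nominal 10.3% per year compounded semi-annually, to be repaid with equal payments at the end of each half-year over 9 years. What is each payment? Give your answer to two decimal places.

€2,406.14

Periodic rate i = 0.103/2 = 0.0515; n = 9 × 2 = 18 periods.
PMT = 27800 / ( [1 − (1+0.0515)^(−18)] / 0.0515 ) = 27800 / 11.553797 = 2,406.1355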